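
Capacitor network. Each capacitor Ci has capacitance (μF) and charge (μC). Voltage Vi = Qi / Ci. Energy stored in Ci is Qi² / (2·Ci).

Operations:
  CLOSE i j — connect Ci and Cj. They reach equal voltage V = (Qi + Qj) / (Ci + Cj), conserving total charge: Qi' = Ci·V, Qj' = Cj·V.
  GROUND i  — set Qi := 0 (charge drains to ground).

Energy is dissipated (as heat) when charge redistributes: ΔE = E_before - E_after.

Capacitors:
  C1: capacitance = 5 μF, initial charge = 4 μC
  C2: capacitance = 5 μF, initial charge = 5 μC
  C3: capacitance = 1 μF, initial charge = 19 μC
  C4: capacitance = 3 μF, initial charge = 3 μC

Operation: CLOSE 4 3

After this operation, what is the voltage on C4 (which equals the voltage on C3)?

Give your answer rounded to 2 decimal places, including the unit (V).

Initial: C1(5μF, Q=4μC, V=0.80V), C2(5μF, Q=5μC, V=1.00V), C3(1μF, Q=19μC, V=19.00V), C4(3μF, Q=3μC, V=1.00V)
Op 1: CLOSE 4-3: Q_total=22.00, C_total=4.00, V=5.50; Q4=16.50, Q3=5.50; dissipated=121.500

Answer: 5.50 V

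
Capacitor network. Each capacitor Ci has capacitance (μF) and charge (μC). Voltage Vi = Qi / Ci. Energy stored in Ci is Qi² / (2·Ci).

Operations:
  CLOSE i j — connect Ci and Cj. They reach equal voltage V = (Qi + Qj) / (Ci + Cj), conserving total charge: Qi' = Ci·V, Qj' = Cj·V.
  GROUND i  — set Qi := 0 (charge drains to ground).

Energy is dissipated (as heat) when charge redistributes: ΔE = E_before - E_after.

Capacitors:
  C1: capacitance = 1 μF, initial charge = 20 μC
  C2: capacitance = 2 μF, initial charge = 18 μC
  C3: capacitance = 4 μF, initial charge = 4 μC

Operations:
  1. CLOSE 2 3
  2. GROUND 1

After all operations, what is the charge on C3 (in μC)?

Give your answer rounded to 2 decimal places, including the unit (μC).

Answer: 14.67 μC

Derivation:
Initial: C1(1μF, Q=20μC, V=20.00V), C2(2μF, Q=18μC, V=9.00V), C3(4μF, Q=4μC, V=1.00V)
Op 1: CLOSE 2-3: Q_total=22.00, C_total=6.00, V=3.67; Q2=7.33, Q3=14.67; dissipated=42.667
Op 2: GROUND 1: Q1=0; energy lost=200.000
Final charges: Q1=0.00, Q2=7.33, Q3=14.67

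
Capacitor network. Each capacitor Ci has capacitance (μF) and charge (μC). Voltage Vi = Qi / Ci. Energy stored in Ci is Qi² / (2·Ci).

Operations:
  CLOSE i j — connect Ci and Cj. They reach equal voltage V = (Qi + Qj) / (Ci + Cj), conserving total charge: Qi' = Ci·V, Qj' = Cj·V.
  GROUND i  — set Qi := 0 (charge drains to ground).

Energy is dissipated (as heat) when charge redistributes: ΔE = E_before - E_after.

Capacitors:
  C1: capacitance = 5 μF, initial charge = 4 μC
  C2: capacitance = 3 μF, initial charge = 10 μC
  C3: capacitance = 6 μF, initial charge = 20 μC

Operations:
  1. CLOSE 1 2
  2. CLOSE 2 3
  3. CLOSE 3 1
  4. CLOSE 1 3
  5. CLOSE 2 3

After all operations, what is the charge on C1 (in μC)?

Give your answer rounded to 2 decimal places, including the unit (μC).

Answer: 11.63 μC

Derivation:
Initial: C1(5μF, Q=4μC, V=0.80V), C2(3μF, Q=10μC, V=3.33V), C3(6μF, Q=20μC, V=3.33V)
Op 1: CLOSE 1-2: Q_total=14.00, C_total=8.00, V=1.75; Q1=8.75, Q2=5.25; dissipated=6.017
Op 2: CLOSE 2-3: Q_total=25.25, C_total=9.00, V=2.81; Q2=8.42, Q3=16.83; dissipated=2.507
Op 3: CLOSE 3-1: Q_total=25.58, C_total=11.00, V=2.33; Q3=13.95, Q1=11.63; dissipated=1.519
Op 4: CLOSE 1-3: Q_total=25.58, C_total=11.00, V=2.33; Q1=11.63, Q3=13.95; dissipated=0.000
Op 5: CLOSE 2-3: Q_total=22.37, C_total=9.00, V=2.49; Q2=7.46, Q3=14.91; dissipated=0.230
Final charges: Q1=11.63, Q2=7.46, Q3=14.91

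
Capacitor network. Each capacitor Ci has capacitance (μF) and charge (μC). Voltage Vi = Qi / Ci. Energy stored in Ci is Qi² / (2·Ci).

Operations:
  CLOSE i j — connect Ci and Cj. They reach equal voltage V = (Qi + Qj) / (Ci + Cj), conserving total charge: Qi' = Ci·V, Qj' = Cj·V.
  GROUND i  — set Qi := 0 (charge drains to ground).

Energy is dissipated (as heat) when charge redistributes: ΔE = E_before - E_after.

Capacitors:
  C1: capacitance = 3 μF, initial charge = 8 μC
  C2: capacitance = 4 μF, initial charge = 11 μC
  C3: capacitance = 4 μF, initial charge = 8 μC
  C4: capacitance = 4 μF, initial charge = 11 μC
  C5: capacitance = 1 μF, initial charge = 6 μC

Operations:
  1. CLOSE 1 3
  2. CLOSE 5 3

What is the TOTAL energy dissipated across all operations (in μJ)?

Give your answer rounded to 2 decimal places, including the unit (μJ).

Initial: C1(3μF, Q=8μC, V=2.67V), C2(4μF, Q=11μC, V=2.75V), C3(4μF, Q=8μC, V=2.00V), C4(4μF, Q=11μC, V=2.75V), C5(1μF, Q=6μC, V=6.00V)
Op 1: CLOSE 1-3: Q_total=16.00, C_total=7.00, V=2.29; Q1=6.86, Q3=9.14; dissipated=0.381
Op 2: CLOSE 5-3: Q_total=15.14, C_total=5.00, V=3.03; Q5=3.03, Q3=12.11; dissipated=5.518
Total dissipated: 5.899 μJ

Answer: 5.90 μJ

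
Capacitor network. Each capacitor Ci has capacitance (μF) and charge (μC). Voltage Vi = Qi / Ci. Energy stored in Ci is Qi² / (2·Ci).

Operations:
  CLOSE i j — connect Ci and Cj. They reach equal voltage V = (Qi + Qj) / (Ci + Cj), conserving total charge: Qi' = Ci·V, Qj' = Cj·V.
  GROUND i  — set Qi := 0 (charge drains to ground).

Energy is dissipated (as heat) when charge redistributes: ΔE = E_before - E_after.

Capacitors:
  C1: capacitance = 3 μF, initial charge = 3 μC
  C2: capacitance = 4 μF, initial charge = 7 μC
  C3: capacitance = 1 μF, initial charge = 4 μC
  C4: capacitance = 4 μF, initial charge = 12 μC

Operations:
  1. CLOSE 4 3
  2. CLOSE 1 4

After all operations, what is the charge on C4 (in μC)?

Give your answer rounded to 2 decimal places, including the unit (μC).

Answer: 9.03 μC

Derivation:
Initial: C1(3μF, Q=3μC, V=1.00V), C2(4μF, Q=7μC, V=1.75V), C3(1μF, Q=4μC, V=4.00V), C4(4μF, Q=12μC, V=3.00V)
Op 1: CLOSE 4-3: Q_total=16.00, C_total=5.00, V=3.20; Q4=12.80, Q3=3.20; dissipated=0.400
Op 2: CLOSE 1-4: Q_total=15.80, C_total=7.00, V=2.26; Q1=6.77, Q4=9.03; dissipated=4.149
Final charges: Q1=6.77, Q2=7.00, Q3=3.20, Q4=9.03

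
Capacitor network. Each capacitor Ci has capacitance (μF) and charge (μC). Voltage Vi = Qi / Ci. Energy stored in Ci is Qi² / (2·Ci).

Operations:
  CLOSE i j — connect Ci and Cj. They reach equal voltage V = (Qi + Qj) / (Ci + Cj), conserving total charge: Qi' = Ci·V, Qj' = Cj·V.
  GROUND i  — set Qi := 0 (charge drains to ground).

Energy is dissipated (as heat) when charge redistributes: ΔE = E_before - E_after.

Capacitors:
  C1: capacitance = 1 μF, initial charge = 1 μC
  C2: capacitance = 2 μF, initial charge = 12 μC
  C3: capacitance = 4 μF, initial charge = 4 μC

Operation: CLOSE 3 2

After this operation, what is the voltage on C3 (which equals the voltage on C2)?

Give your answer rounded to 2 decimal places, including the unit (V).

Initial: C1(1μF, Q=1μC, V=1.00V), C2(2μF, Q=12μC, V=6.00V), C3(4μF, Q=4μC, V=1.00V)
Op 1: CLOSE 3-2: Q_total=16.00, C_total=6.00, V=2.67; Q3=10.67, Q2=5.33; dissipated=16.667

Answer: 2.67 V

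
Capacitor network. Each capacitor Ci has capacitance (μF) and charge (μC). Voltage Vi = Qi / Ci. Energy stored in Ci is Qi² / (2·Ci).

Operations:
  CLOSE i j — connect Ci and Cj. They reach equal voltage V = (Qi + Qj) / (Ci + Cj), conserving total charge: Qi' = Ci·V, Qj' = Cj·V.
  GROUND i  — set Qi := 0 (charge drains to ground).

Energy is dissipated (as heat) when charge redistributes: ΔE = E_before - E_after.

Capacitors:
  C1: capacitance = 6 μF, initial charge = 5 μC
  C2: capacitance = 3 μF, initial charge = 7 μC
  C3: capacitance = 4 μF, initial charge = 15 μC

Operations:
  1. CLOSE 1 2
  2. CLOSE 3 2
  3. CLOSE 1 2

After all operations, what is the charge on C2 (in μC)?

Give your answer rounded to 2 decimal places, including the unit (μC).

Answer: 5.38 μC

Derivation:
Initial: C1(6μF, Q=5μC, V=0.83V), C2(3μF, Q=7μC, V=2.33V), C3(4μF, Q=15μC, V=3.75V)
Op 1: CLOSE 1-2: Q_total=12.00, C_total=9.00, V=1.33; Q1=8.00, Q2=4.00; dissipated=2.250
Op 2: CLOSE 3-2: Q_total=19.00, C_total=7.00, V=2.71; Q3=10.86, Q2=8.14; dissipated=5.006
Op 3: CLOSE 1-2: Q_total=16.14, C_total=9.00, V=1.79; Q1=10.76, Q2=5.38; dissipated=1.907
Final charges: Q1=10.76, Q2=5.38, Q3=10.86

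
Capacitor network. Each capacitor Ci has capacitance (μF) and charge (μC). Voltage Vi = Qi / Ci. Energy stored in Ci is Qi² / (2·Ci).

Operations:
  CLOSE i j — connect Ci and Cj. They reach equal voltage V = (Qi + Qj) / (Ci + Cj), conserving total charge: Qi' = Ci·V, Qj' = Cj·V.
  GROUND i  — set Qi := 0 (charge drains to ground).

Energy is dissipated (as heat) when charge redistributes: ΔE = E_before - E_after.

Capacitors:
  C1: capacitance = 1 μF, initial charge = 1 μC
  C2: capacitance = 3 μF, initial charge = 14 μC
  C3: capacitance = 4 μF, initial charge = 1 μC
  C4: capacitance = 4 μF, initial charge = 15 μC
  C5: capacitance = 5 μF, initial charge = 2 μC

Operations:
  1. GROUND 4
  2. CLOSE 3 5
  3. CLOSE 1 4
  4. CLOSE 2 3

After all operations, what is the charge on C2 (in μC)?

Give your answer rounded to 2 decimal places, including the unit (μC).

Initial: C1(1μF, Q=1μC, V=1.00V), C2(3μF, Q=14μC, V=4.67V), C3(4μF, Q=1μC, V=0.25V), C4(4μF, Q=15μC, V=3.75V), C5(5μF, Q=2μC, V=0.40V)
Op 1: GROUND 4: Q4=0; energy lost=28.125
Op 2: CLOSE 3-5: Q_total=3.00, C_total=9.00, V=0.33; Q3=1.33, Q5=1.67; dissipated=0.025
Op 3: CLOSE 1-4: Q_total=1.00, C_total=5.00, V=0.20; Q1=0.20, Q4=0.80; dissipated=0.400
Op 4: CLOSE 2-3: Q_total=15.33, C_total=7.00, V=2.19; Q2=6.57, Q3=8.76; dissipated=16.095
Final charges: Q1=0.20, Q2=6.57, Q3=8.76, Q4=0.80, Q5=1.67

Answer: 6.57 μC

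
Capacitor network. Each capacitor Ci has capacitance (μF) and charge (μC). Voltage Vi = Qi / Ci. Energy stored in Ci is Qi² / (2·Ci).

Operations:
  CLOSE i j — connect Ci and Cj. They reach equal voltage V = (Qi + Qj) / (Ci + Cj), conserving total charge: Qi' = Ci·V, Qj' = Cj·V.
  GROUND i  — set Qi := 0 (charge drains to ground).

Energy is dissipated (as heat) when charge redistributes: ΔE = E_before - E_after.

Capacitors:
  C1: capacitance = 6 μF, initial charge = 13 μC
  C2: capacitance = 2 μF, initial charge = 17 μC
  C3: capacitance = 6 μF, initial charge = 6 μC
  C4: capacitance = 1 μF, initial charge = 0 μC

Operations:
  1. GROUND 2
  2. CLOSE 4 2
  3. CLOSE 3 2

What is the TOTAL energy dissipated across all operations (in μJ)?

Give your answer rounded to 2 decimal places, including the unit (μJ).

Initial: C1(6μF, Q=13μC, V=2.17V), C2(2μF, Q=17μC, V=8.50V), C3(6μF, Q=6μC, V=1.00V), C4(1μF, Q=0μC, V=0.00V)
Op 1: GROUND 2: Q2=0; energy lost=72.250
Op 2: CLOSE 4-2: Q_total=0.00, C_total=3.00, V=0.00; Q4=0.00, Q2=0.00; dissipated=0.000
Op 3: CLOSE 3-2: Q_total=6.00, C_total=8.00, V=0.75; Q3=4.50, Q2=1.50; dissipated=0.750
Total dissipated: 73.000 μJ

Answer: 73.00 μJ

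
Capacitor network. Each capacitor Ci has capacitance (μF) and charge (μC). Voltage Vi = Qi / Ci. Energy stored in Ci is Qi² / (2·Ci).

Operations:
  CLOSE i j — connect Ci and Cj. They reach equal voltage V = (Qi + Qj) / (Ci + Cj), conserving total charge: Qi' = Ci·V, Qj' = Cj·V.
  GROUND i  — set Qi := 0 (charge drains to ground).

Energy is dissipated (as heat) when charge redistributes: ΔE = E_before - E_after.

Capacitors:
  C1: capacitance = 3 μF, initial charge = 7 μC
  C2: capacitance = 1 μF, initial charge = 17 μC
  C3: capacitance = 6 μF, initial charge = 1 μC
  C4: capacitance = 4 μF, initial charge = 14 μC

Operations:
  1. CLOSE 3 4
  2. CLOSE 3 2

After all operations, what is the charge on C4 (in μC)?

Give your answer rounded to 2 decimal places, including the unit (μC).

Answer: 6.00 μC

Derivation:
Initial: C1(3μF, Q=7μC, V=2.33V), C2(1μF, Q=17μC, V=17.00V), C3(6μF, Q=1μC, V=0.17V), C4(4μF, Q=14μC, V=3.50V)
Op 1: CLOSE 3-4: Q_total=15.00, C_total=10.00, V=1.50; Q3=9.00, Q4=6.00; dissipated=13.333
Op 2: CLOSE 3-2: Q_total=26.00, C_total=7.00, V=3.71; Q3=22.29, Q2=3.71; dissipated=102.964
Final charges: Q1=7.00, Q2=3.71, Q3=22.29, Q4=6.00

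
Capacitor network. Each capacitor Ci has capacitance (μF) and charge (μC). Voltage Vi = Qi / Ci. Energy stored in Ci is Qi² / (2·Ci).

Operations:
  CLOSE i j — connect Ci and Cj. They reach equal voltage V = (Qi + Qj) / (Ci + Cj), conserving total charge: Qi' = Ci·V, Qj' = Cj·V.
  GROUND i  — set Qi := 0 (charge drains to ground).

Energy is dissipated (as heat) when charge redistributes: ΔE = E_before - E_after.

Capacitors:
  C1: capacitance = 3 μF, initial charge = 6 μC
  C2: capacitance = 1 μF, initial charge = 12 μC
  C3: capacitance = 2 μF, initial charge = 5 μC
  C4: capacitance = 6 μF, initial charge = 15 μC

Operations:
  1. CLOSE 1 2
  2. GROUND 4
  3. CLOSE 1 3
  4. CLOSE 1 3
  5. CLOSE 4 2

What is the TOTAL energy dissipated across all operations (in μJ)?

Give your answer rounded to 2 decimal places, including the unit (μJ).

Answer: 67.33 μJ

Derivation:
Initial: C1(3μF, Q=6μC, V=2.00V), C2(1μF, Q=12μC, V=12.00V), C3(2μF, Q=5μC, V=2.50V), C4(6μF, Q=15μC, V=2.50V)
Op 1: CLOSE 1-2: Q_total=18.00, C_total=4.00, V=4.50; Q1=13.50, Q2=4.50; dissipated=37.500
Op 2: GROUND 4: Q4=0; energy lost=18.750
Op 3: CLOSE 1-3: Q_total=18.50, C_total=5.00, V=3.70; Q1=11.10, Q3=7.40; dissipated=2.400
Op 4: CLOSE 1-3: Q_total=18.50, C_total=5.00, V=3.70; Q1=11.10, Q3=7.40; dissipated=0.000
Op 5: CLOSE 4-2: Q_total=4.50, C_total=7.00, V=0.64; Q4=3.86, Q2=0.64; dissipated=8.679
Total dissipated: 67.329 μJ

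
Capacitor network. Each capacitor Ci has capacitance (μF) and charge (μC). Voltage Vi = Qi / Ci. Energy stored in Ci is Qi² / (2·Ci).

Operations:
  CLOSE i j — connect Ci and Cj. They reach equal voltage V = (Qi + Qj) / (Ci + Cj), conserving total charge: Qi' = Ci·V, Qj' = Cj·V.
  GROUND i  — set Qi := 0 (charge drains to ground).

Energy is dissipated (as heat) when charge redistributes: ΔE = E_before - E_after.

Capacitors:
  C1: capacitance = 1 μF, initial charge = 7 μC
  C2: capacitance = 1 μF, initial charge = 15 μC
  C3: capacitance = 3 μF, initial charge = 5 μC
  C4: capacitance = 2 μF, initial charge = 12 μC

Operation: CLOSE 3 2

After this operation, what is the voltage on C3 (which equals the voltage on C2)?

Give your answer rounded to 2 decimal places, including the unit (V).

Answer: 5.00 V

Derivation:
Initial: C1(1μF, Q=7μC, V=7.00V), C2(1μF, Q=15μC, V=15.00V), C3(3μF, Q=5μC, V=1.67V), C4(2μF, Q=12μC, V=6.00V)
Op 1: CLOSE 3-2: Q_total=20.00, C_total=4.00, V=5.00; Q3=15.00, Q2=5.00; dissipated=66.667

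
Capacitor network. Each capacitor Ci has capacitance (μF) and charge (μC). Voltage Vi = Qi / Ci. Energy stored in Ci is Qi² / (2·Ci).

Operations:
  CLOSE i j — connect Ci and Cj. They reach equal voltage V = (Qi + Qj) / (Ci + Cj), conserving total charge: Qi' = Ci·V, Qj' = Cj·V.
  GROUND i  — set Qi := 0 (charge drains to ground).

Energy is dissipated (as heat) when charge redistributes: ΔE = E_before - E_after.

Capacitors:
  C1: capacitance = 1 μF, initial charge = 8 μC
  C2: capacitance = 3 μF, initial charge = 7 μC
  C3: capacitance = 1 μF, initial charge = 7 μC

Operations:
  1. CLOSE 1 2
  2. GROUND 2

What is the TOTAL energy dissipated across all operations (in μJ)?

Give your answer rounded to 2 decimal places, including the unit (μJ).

Answer: 33.14 μJ

Derivation:
Initial: C1(1μF, Q=8μC, V=8.00V), C2(3μF, Q=7μC, V=2.33V), C3(1μF, Q=7μC, V=7.00V)
Op 1: CLOSE 1-2: Q_total=15.00, C_total=4.00, V=3.75; Q1=3.75, Q2=11.25; dissipated=12.042
Op 2: GROUND 2: Q2=0; energy lost=21.094
Total dissipated: 33.135 μJ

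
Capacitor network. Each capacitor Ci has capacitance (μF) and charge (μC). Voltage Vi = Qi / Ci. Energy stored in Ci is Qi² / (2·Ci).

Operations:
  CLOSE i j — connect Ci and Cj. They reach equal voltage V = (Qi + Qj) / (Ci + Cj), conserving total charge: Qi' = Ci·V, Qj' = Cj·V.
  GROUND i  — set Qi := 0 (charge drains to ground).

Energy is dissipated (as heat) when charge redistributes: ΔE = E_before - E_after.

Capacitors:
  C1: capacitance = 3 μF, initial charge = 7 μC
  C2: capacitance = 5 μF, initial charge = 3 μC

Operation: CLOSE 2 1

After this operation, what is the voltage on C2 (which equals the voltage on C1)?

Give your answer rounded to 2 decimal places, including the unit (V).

Answer: 1.25 V

Derivation:
Initial: C1(3μF, Q=7μC, V=2.33V), C2(5μF, Q=3μC, V=0.60V)
Op 1: CLOSE 2-1: Q_total=10.00, C_total=8.00, V=1.25; Q2=6.25, Q1=3.75; dissipated=2.817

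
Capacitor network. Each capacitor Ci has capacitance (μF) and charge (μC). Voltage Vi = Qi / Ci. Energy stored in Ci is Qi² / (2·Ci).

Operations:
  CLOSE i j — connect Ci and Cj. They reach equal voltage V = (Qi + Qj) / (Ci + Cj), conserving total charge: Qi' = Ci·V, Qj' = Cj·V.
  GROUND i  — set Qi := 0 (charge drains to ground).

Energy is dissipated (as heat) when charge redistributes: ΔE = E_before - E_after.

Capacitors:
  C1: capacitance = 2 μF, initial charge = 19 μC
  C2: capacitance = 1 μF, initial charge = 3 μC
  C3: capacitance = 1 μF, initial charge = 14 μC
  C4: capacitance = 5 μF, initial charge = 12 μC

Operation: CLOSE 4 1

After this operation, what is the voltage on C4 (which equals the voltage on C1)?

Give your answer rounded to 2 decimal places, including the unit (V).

Initial: C1(2μF, Q=19μC, V=9.50V), C2(1μF, Q=3μC, V=3.00V), C3(1μF, Q=14μC, V=14.00V), C4(5μF, Q=12μC, V=2.40V)
Op 1: CLOSE 4-1: Q_total=31.00, C_total=7.00, V=4.43; Q4=22.14, Q1=8.86; dissipated=36.007

Answer: 4.43 V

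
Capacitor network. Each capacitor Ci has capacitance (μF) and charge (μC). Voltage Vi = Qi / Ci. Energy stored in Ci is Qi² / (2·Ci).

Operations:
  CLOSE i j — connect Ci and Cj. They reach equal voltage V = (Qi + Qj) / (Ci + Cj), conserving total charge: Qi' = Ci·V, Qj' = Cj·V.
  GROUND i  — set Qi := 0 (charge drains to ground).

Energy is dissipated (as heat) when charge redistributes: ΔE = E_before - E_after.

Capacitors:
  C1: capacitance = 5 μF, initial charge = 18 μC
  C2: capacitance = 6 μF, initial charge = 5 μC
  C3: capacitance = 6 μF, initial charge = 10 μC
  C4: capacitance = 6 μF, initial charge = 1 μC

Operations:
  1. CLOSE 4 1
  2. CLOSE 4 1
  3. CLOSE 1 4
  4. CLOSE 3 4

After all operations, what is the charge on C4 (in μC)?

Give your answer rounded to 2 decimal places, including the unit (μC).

Answer: 10.18 μC

Derivation:
Initial: C1(5μF, Q=18μC, V=3.60V), C2(6μF, Q=5μC, V=0.83V), C3(6μF, Q=10μC, V=1.67V), C4(6μF, Q=1μC, V=0.17V)
Op 1: CLOSE 4-1: Q_total=19.00, C_total=11.00, V=1.73; Q4=10.36, Q1=8.64; dissipated=16.074
Op 2: CLOSE 4-1: Q_total=19.00, C_total=11.00, V=1.73; Q4=10.36, Q1=8.64; dissipated=0.000
Op 3: CLOSE 1-4: Q_total=19.00, C_total=11.00, V=1.73; Q1=8.64, Q4=10.36; dissipated=0.000
Op 4: CLOSE 3-4: Q_total=20.36, C_total=12.00, V=1.70; Q3=10.18, Q4=10.18; dissipated=0.006
Final charges: Q1=8.64, Q2=5.00, Q3=10.18, Q4=10.18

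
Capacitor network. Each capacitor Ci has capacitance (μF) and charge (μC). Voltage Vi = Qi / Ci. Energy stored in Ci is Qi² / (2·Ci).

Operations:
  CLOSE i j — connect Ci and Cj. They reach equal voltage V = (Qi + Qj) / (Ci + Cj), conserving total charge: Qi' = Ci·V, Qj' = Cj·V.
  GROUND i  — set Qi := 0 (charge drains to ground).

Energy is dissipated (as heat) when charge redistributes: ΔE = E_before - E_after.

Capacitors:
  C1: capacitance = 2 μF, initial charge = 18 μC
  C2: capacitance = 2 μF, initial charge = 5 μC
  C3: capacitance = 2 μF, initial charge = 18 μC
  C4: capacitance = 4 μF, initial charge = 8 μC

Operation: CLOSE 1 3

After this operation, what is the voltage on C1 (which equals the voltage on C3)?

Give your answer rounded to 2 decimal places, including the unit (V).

Initial: C1(2μF, Q=18μC, V=9.00V), C2(2μF, Q=5μC, V=2.50V), C3(2μF, Q=18μC, V=9.00V), C4(4μF, Q=8μC, V=2.00V)
Op 1: CLOSE 1-3: Q_total=36.00, C_total=4.00, V=9.00; Q1=18.00, Q3=18.00; dissipated=0.000

Answer: 9.00 V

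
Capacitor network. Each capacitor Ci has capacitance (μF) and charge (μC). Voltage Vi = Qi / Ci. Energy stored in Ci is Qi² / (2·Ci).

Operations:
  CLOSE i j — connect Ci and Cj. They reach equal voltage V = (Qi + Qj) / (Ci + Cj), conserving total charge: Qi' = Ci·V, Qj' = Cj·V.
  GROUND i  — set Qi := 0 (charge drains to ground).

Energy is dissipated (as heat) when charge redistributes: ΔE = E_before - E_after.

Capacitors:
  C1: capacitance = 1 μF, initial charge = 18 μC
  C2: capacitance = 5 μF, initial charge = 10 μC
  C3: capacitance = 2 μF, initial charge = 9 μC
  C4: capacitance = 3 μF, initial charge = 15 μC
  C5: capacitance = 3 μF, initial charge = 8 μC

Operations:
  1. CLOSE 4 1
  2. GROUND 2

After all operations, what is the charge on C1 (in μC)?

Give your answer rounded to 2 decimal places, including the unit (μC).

Answer: 8.25 μC

Derivation:
Initial: C1(1μF, Q=18μC, V=18.00V), C2(5μF, Q=10μC, V=2.00V), C3(2μF, Q=9μC, V=4.50V), C4(3μF, Q=15μC, V=5.00V), C5(3μF, Q=8μC, V=2.67V)
Op 1: CLOSE 4-1: Q_total=33.00, C_total=4.00, V=8.25; Q4=24.75, Q1=8.25; dissipated=63.375
Op 2: GROUND 2: Q2=0; energy lost=10.000
Final charges: Q1=8.25, Q2=0.00, Q3=9.00, Q4=24.75, Q5=8.00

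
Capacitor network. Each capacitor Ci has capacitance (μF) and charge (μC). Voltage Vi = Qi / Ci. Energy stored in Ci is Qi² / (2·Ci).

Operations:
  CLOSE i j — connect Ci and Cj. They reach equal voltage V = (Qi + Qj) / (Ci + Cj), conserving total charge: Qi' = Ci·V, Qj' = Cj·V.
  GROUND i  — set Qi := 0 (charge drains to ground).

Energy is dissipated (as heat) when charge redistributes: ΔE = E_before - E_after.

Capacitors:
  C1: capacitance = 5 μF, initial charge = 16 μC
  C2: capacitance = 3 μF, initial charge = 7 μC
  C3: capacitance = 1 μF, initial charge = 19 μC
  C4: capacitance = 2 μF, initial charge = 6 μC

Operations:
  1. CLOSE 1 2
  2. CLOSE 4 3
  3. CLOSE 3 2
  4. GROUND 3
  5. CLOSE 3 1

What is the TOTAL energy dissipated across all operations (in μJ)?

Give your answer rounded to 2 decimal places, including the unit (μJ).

Answer: 109.64 μJ

Derivation:
Initial: C1(5μF, Q=16μC, V=3.20V), C2(3μF, Q=7μC, V=2.33V), C3(1μF, Q=19μC, V=19.00V), C4(2μF, Q=6μC, V=3.00V)
Op 1: CLOSE 1-2: Q_total=23.00, C_total=8.00, V=2.88; Q1=14.38, Q2=8.62; dissipated=0.704
Op 2: CLOSE 4-3: Q_total=25.00, C_total=3.00, V=8.33; Q4=16.67, Q3=8.33; dissipated=85.333
Op 3: CLOSE 3-2: Q_total=16.96, C_total=4.00, V=4.24; Q3=4.24, Q2=12.72; dissipated=11.173
Op 4: GROUND 3: Q3=0; energy lost=8.987
Op 5: CLOSE 3-1: Q_total=14.38, C_total=6.00, V=2.40; Q3=2.40, Q1=11.98; dissipated=3.444
Total dissipated: 109.641 μJ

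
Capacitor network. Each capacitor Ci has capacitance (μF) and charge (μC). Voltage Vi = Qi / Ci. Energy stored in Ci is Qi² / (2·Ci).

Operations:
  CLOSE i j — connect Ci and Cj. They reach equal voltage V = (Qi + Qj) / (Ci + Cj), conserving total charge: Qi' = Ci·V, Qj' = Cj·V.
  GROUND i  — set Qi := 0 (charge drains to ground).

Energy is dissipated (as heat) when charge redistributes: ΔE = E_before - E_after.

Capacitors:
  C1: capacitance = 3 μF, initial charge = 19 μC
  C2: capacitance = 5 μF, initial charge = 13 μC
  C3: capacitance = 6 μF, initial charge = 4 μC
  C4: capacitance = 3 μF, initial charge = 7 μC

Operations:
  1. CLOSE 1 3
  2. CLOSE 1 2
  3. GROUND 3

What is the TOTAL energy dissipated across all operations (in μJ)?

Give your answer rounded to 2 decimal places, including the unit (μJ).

Initial: C1(3μF, Q=19μC, V=6.33V), C2(5μF, Q=13μC, V=2.60V), C3(6μF, Q=4μC, V=0.67V), C4(3μF, Q=7μC, V=2.33V)
Op 1: CLOSE 1-3: Q_total=23.00, C_total=9.00, V=2.56; Q1=7.67, Q3=15.33; dissipated=32.111
Op 2: CLOSE 1-2: Q_total=20.67, C_total=8.00, V=2.58; Q1=7.75, Q2=12.92; dissipated=0.002
Op 3: GROUND 3: Q3=0; energy lost=19.593
Total dissipated: 51.706 μJ

Answer: 51.71 μJ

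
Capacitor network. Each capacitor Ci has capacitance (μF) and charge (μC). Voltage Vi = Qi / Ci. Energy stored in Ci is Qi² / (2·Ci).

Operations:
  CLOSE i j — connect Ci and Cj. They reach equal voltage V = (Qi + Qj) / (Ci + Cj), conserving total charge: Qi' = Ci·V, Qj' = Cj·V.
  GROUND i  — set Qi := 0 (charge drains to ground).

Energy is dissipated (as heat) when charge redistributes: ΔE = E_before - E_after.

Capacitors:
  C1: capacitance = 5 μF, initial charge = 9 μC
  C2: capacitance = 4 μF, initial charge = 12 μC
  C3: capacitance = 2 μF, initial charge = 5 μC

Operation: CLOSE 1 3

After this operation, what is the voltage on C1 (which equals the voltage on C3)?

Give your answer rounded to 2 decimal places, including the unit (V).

Answer: 2.00 V

Derivation:
Initial: C1(5μF, Q=9μC, V=1.80V), C2(4μF, Q=12μC, V=3.00V), C3(2μF, Q=5μC, V=2.50V)
Op 1: CLOSE 1-3: Q_total=14.00, C_total=7.00, V=2.00; Q1=10.00, Q3=4.00; dissipated=0.350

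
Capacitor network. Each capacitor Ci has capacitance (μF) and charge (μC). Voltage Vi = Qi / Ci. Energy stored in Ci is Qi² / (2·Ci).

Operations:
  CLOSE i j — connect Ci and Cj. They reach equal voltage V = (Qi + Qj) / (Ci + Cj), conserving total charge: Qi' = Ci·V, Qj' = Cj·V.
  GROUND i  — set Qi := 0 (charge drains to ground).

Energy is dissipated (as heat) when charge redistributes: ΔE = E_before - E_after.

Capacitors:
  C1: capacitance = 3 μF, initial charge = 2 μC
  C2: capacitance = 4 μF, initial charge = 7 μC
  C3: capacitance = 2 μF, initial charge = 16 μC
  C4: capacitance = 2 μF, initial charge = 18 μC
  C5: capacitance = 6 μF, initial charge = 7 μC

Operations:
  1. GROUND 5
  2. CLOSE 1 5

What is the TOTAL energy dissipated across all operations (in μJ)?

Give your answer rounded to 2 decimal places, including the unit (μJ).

Answer: 4.53 μJ

Derivation:
Initial: C1(3μF, Q=2μC, V=0.67V), C2(4μF, Q=7μC, V=1.75V), C3(2μF, Q=16μC, V=8.00V), C4(2μF, Q=18μC, V=9.00V), C5(6μF, Q=7μC, V=1.17V)
Op 1: GROUND 5: Q5=0; energy lost=4.083
Op 2: CLOSE 1-5: Q_total=2.00, C_total=9.00, V=0.22; Q1=0.67, Q5=1.33; dissipated=0.444
Total dissipated: 4.528 μJ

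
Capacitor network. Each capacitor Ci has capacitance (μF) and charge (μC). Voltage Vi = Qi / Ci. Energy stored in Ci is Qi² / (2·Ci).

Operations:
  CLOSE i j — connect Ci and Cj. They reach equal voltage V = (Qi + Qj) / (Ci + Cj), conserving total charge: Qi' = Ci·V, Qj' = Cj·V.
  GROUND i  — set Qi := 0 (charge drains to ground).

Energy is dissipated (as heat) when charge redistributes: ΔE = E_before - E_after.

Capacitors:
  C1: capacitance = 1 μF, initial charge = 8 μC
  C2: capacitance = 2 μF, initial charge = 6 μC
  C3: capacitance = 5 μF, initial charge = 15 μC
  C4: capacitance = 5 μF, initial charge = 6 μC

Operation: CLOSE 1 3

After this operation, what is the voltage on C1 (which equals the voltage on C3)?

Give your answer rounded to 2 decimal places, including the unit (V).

Answer: 3.83 V

Derivation:
Initial: C1(1μF, Q=8μC, V=8.00V), C2(2μF, Q=6μC, V=3.00V), C3(5μF, Q=15μC, V=3.00V), C4(5μF, Q=6μC, V=1.20V)
Op 1: CLOSE 1-3: Q_total=23.00, C_total=6.00, V=3.83; Q1=3.83, Q3=19.17; dissipated=10.417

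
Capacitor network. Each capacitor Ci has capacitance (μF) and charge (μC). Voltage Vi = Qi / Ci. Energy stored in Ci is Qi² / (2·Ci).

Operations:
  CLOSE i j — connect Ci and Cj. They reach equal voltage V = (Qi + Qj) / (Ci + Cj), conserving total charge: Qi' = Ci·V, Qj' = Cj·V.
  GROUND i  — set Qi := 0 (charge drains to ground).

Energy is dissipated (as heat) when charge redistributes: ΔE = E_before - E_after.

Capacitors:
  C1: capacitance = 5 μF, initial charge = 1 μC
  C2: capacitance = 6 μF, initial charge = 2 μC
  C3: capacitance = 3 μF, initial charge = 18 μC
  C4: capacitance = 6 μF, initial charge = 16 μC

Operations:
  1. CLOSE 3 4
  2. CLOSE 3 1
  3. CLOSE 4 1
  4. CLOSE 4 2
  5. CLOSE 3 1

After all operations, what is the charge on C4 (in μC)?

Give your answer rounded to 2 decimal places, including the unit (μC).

Initial: C1(5μF, Q=1μC, V=0.20V), C2(6μF, Q=2μC, V=0.33V), C3(3μF, Q=18μC, V=6.00V), C4(6μF, Q=16μC, V=2.67V)
Op 1: CLOSE 3-4: Q_total=34.00, C_total=9.00, V=3.78; Q3=11.33, Q4=22.67; dissipated=11.111
Op 2: CLOSE 3-1: Q_total=12.33, C_total=8.00, V=1.54; Q3=4.62, Q1=7.71; dissipated=12.000
Op 3: CLOSE 4-1: Q_total=30.38, C_total=11.00, V=2.76; Q4=16.57, Q1=13.81; dissipated=6.818
Op 4: CLOSE 4-2: Q_total=18.57, C_total=12.00, V=1.55; Q4=9.28, Q2=9.28; dissipated=8.843
Op 5: CLOSE 3-1: Q_total=18.43, C_total=8.00, V=2.30; Q3=6.91, Q1=11.52; dissipated=1.395
Final charges: Q1=11.52, Q2=9.28, Q3=6.91, Q4=9.28

Answer: 9.28 μC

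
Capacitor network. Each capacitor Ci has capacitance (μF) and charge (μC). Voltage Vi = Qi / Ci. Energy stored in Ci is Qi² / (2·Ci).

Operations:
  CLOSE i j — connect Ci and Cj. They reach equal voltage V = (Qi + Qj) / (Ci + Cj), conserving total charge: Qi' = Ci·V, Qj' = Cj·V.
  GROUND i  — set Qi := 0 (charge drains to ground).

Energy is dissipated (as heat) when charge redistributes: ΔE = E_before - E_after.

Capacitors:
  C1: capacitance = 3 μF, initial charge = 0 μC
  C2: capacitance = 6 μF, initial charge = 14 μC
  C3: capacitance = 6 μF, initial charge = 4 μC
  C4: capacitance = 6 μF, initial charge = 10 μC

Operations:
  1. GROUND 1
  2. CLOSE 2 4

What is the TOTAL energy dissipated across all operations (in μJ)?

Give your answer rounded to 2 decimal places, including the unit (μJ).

Initial: C1(3μF, Q=0μC, V=0.00V), C2(6μF, Q=14μC, V=2.33V), C3(6μF, Q=4μC, V=0.67V), C4(6μF, Q=10μC, V=1.67V)
Op 1: GROUND 1: Q1=0; energy lost=0.000
Op 2: CLOSE 2-4: Q_total=24.00, C_total=12.00, V=2.00; Q2=12.00, Q4=12.00; dissipated=0.667
Total dissipated: 0.667 μJ

Answer: 0.67 μJ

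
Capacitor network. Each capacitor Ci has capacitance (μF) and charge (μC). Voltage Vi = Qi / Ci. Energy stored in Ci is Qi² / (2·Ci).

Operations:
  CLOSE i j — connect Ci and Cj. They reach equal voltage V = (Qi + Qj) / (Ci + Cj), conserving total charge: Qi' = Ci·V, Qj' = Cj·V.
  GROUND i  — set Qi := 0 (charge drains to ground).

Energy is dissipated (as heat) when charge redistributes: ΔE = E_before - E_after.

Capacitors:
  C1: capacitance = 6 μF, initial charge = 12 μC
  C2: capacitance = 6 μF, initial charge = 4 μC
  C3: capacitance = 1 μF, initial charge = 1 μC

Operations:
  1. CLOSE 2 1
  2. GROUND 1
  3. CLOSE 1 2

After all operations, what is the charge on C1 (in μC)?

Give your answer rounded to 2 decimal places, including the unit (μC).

Initial: C1(6μF, Q=12μC, V=2.00V), C2(6μF, Q=4μC, V=0.67V), C3(1μF, Q=1μC, V=1.00V)
Op 1: CLOSE 2-1: Q_total=16.00, C_total=12.00, V=1.33; Q2=8.00, Q1=8.00; dissipated=2.667
Op 2: GROUND 1: Q1=0; energy lost=5.333
Op 3: CLOSE 1-2: Q_total=8.00, C_total=12.00, V=0.67; Q1=4.00, Q2=4.00; dissipated=2.667
Final charges: Q1=4.00, Q2=4.00, Q3=1.00

Answer: 4.00 μC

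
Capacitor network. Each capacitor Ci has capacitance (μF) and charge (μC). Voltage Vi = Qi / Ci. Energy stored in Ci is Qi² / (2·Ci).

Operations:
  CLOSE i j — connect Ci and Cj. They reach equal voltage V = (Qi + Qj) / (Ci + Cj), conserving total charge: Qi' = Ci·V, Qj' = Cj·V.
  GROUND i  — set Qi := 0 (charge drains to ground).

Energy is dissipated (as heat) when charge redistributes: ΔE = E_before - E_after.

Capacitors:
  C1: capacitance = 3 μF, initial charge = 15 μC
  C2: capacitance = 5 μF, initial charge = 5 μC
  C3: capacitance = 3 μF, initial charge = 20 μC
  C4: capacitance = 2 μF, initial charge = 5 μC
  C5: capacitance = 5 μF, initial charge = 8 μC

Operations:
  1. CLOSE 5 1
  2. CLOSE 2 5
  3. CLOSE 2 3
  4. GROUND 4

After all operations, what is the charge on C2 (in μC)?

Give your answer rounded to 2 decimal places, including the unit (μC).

Initial: C1(3μF, Q=15μC, V=5.00V), C2(5μF, Q=5μC, V=1.00V), C3(3μF, Q=20μC, V=6.67V), C4(2μF, Q=5μC, V=2.50V), C5(5μF, Q=8μC, V=1.60V)
Op 1: CLOSE 5-1: Q_total=23.00, C_total=8.00, V=2.88; Q5=14.38, Q1=8.62; dissipated=10.838
Op 2: CLOSE 2-5: Q_total=19.38, C_total=10.00, V=1.94; Q2=9.69, Q5=9.69; dissipated=4.395
Op 3: CLOSE 2-3: Q_total=29.69, C_total=8.00, V=3.71; Q2=18.55, Q3=11.13; dissipated=20.967
Op 4: GROUND 4: Q4=0; energy lost=6.250
Final charges: Q1=8.62, Q2=18.55, Q3=11.13, Q4=0.00, Q5=9.69

Answer: 18.55 μC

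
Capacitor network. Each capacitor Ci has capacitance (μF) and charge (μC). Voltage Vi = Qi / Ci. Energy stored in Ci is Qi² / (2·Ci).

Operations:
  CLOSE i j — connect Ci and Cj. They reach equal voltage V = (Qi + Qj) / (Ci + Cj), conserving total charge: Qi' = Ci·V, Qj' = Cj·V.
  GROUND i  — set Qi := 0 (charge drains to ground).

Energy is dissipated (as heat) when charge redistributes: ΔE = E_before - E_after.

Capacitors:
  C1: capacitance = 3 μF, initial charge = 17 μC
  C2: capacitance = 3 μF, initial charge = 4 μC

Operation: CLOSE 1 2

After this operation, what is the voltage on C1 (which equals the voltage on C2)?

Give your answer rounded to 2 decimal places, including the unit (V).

Answer: 3.50 V

Derivation:
Initial: C1(3μF, Q=17μC, V=5.67V), C2(3μF, Q=4μC, V=1.33V)
Op 1: CLOSE 1-2: Q_total=21.00, C_total=6.00, V=3.50; Q1=10.50, Q2=10.50; dissipated=14.083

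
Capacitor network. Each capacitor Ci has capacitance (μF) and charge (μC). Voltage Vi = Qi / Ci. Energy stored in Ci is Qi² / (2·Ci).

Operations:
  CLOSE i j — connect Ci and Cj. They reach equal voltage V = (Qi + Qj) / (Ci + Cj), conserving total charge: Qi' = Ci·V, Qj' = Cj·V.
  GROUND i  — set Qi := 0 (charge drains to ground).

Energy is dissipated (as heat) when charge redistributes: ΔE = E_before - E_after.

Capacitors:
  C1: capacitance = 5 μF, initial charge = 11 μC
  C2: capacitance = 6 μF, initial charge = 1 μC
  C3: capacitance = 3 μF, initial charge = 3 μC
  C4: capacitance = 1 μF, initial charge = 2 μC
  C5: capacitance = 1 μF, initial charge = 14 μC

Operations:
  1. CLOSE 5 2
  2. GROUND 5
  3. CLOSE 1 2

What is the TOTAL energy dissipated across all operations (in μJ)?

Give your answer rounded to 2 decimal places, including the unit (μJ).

Initial: C1(5μF, Q=11μC, V=2.20V), C2(6μF, Q=1μC, V=0.17V), C3(3μF, Q=3μC, V=1.00V), C4(1μF, Q=2μC, V=2.00V), C5(1μF, Q=14μC, V=14.00V)
Op 1: CLOSE 5-2: Q_total=15.00, C_total=7.00, V=2.14; Q5=2.14, Q2=12.86; dissipated=82.012
Op 2: GROUND 5: Q5=0; energy lost=2.296
Op 3: CLOSE 1-2: Q_total=23.86, C_total=11.00, V=2.17; Q1=10.84, Q2=13.01; dissipated=0.004
Total dissipated: 84.312 μJ

Answer: 84.31 μJ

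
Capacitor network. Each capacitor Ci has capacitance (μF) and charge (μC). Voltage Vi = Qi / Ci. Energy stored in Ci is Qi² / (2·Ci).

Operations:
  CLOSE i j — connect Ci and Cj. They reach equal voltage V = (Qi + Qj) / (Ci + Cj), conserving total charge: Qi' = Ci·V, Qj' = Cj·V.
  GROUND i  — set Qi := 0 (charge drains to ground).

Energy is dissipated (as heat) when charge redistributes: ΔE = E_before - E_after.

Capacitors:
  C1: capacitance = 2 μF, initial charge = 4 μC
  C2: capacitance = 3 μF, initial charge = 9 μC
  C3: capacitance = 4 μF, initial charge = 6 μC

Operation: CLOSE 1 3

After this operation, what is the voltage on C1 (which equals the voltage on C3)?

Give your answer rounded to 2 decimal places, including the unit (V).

Initial: C1(2μF, Q=4μC, V=2.00V), C2(3μF, Q=9μC, V=3.00V), C3(4μF, Q=6μC, V=1.50V)
Op 1: CLOSE 1-3: Q_total=10.00, C_total=6.00, V=1.67; Q1=3.33, Q3=6.67; dissipated=0.167

Answer: 1.67 V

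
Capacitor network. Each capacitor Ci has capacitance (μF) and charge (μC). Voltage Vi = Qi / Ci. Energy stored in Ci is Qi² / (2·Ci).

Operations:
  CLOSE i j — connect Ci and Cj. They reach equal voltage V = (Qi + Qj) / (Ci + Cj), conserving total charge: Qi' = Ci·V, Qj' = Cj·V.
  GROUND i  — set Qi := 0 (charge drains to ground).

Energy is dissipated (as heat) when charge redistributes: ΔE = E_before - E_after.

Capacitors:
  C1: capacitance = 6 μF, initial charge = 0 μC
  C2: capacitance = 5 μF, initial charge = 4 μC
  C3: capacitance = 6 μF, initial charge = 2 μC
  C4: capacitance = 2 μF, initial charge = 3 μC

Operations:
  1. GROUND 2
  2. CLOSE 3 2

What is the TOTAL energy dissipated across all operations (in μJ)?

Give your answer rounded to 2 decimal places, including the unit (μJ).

Answer: 1.75 μJ

Derivation:
Initial: C1(6μF, Q=0μC, V=0.00V), C2(5μF, Q=4μC, V=0.80V), C3(6μF, Q=2μC, V=0.33V), C4(2μF, Q=3μC, V=1.50V)
Op 1: GROUND 2: Q2=0; energy lost=1.600
Op 2: CLOSE 3-2: Q_total=2.00, C_total=11.00, V=0.18; Q3=1.09, Q2=0.91; dissipated=0.152
Total dissipated: 1.752 μJ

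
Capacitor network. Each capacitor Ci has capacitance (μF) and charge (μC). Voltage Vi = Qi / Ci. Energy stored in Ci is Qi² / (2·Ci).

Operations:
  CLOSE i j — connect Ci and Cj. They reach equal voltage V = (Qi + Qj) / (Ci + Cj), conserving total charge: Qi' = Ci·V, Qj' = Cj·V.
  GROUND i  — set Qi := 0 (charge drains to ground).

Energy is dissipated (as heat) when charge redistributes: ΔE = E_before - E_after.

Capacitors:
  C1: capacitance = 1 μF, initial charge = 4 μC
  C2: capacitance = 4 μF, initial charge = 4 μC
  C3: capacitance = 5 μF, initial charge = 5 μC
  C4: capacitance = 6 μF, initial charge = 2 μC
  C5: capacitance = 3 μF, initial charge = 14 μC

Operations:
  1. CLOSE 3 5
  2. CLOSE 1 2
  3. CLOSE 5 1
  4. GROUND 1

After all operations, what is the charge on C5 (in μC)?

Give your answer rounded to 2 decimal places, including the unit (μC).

Answer: 6.54 μC

Derivation:
Initial: C1(1μF, Q=4μC, V=4.00V), C2(4μF, Q=4μC, V=1.00V), C3(5μF, Q=5μC, V=1.00V), C4(6μF, Q=2μC, V=0.33V), C5(3μF, Q=14μC, V=4.67V)
Op 1: CLOSE 3-5: Q_total=19.00, C_total=8.00, V=2.38; Q3=11.88, Q5=7.12; dissipated=12.604
Op 2: CLOSE 1-2: Q_total=8.00, C_total=5.00, V=1.60; Q1=1.60, Q2=6.40; dissipated=3.600
Op 3: CLOSE 5-1: Q_total=8.72, C_total=4.00, V=2.18; Q5=6.54, Q1=2.18; dissipated=0.225
Op 4: GROUND 1: Q1=0; energy lost=2.379
Final charges: Q1=0.00, Q2=6.40, Q3=11.88, Q4=2.00, Q5=6.54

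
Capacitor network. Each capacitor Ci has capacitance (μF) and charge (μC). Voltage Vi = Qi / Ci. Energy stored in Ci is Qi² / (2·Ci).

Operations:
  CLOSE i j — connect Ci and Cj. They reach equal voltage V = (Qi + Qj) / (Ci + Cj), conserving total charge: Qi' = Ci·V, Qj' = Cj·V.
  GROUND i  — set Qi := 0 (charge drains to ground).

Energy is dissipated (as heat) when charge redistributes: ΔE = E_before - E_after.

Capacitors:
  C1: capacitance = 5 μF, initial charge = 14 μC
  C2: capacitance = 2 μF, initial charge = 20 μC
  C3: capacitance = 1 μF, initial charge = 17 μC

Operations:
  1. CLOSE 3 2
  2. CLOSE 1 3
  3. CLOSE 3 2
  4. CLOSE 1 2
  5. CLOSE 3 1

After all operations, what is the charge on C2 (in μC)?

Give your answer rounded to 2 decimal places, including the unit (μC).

Initial: C1(5μF, Q=14μC, V=2.80V), C2(2μF, Q=20μC, V=10.00V), C3(1μF, Q=17μC, V=17.00V)
Op 1: CLOSE 3-2: Q_total=37.00, C_total=3.00, V=12.33; Q3=12.33, Q2=24.67; dissipated=16.333
Op 2: CLOSE 1-3: Q_total=26.33, C_total=6.00, V=4.39; Q1=21.94, Q3=4.39; dissipated=37.869
Op 3: CLOSE 3-2: Q_total=29.06, C_total=3.00, V=9.69; Q3=9.69, Q2=19.37; dissipated=21.038
Op 4: CLOSE 1-2: Q_total=41.31, C_total=7.00, V=5.90; Q1=29.51, Q2=11.80; dissipated=20.036
Op 5: CLOSE 3-1: Q_total=39.20, C_total=6.00, V=6.53; Q3=6.53, Q1=32.66; dissipated=5.963
Final charges: Q1=32.66, Q2=11.80, Q3=6.53

Answer: 11.80 μC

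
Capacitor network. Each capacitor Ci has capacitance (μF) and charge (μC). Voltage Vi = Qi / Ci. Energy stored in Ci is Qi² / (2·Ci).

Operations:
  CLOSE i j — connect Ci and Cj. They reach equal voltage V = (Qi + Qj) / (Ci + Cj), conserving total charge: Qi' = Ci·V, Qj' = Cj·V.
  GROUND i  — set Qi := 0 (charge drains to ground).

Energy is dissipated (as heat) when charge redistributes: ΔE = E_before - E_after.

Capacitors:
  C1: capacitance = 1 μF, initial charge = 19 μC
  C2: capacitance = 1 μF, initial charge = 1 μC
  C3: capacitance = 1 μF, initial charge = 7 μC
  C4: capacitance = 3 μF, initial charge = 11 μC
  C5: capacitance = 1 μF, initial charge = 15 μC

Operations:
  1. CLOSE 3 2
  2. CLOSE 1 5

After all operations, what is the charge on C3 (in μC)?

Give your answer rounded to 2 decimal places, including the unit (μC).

Initial: C1(1μF, Q=19μC, V=19.00V), C2(1μF, Q=1μC, V=1.00V), C3(1μF, Q=7μC, V=7.00V), C4(3μF, Q=11μC, V=3.67V), C5(1μF, Q=15μC, V=15.00V)
Op 1: CLOSE 3-2: Q_total=8.00, C_total=2.00, V=4.00; Q3=4.00, Q2=4.00; dissipated=9.000
Op 2: CLOSE 1-5: Q_total=34.00, C_total=2.00, V=17.00; Q1=17.00, Q5=17.00; dissipated=4.000
Final charges: Q1=17.00, Q2=4.00, Q3=4.00, Q4=11.00, Q5=17.00

Answer: 4.00 μC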